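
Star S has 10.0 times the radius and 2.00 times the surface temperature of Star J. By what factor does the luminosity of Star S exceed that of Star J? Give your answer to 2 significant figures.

1.6×10^3

From the Stefan–Boltzmann law, L ∝ R²T⁴, so
L_S/L_J = (R_S/R_J)² (T_S/T_J)⁴ = (10.0)² × (2.00)⁴ = 100.0 × 16.00 = 1600.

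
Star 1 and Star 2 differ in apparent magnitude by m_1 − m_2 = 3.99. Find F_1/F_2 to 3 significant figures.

F_1/F_2 = 10^(−(m_1 − m_2)/2.5) = 10^(-3.99/2.5) = 10^-1.596 = 0.02535.

0.0254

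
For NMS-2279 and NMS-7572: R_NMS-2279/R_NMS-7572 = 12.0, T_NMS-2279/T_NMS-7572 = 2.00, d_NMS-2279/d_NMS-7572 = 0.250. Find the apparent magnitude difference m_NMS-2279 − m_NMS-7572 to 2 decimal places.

-11.42

L_NMS-2279/L_NMS-7572 = (12.0)²(2.00)⁴ = 2304.
F_NMS-2279/F_NMS-7572 = (L_NMS-2279/L_NMS-7572)/(d_NMS-2279/d_NMS-7572)² = 2304/0.06250 = 3.686×10^4.
m_NMS-2279 − m_NMS-7572 = −2.5 log₁₀(3.686×10^4) = -11.42.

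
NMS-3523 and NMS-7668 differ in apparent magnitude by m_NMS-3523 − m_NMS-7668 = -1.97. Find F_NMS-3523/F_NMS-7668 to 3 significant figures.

F_NMS-3523/F_NMS-7668 = 10^(−(m_NMS-3523 − m_NMS-7668)/2.5) = 10^(1.97/2.5) = 10^0.788 = 6.138.

6.14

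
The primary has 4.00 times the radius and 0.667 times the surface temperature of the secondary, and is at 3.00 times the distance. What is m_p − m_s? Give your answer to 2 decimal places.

L_p/L_s = (4.00)²(0.667)⁴ = 3.167.
F_p/F_s = (L_p/L_s)/(d_p/d_s)² = 3.167/9.000 = 0.3519.
m_p − m_s = −2.5 log₁₀(0.3519) = 1.13.

1.13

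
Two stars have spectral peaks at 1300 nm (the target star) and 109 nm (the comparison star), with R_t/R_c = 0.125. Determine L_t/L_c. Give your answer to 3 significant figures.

7.72×10^-7

Wien's law gives T ∝ 1/λ_max, so T_t/T_c = λ_c/λ_t = 109/1300 = 0.08385.
Then L ∝ R²T⁴ gives L_t/L_c = (0.125)² × (0.08385)⁴ = 0.01562 × 4.942×10^-5 = 7.722×10^-7.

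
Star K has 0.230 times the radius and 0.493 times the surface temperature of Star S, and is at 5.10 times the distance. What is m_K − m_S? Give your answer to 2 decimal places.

9.80

L_K/L_S = (0.230)²(0.493)⁴ = 0.003125.
F_K/F_S = (L_K/L_S)/(d_K/d_S)² = 0.003125/26.01 = 1.201×10^-4.
m_K − m_S = −2.5 log₁₀(1.201×10^-4) = 9.80.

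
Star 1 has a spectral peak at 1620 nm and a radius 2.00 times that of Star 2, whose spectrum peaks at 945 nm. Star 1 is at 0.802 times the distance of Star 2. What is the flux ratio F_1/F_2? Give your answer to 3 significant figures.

Wien's law: T_1/T_2 = λ_2/λ_1 = 945/1620 = 0.5833.
L_1/L_2 = (R_1/R_2)²(T_1/T_2)⁴ = (2.00)²(0.5833)⁴ = 0.4632.
F_1/F_2 = (L_1/L_2)/(d_1/d_2)² = 0.4632/(0.802)² = 0.7201.

0.720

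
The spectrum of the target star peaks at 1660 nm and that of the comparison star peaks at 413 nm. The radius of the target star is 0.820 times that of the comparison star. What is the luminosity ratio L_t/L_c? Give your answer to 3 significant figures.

0.00258

Wien's law gives T ∝ 1/λ_max, so T_t/T_c = λ_c/λ_t = 413/1660 = 0.2488.
Then L ∝ R²T⁴ gives L_t/L_c = (0.820)² × (0.2488)⁴ = 0.6724 × 0.003831 = 0.002576.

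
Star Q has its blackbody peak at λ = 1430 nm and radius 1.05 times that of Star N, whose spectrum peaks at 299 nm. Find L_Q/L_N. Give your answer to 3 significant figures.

Wien's law gives T ∝ 1/λ_max, so T_Q/T_N = λ_N/λ_Q = 299/1430 = 0.2091.
Then L ∝ R²T⁴ gives L_Q/L_N = (1.05)² × (0.2091)⁴ = 1.103 × 0.001911 = 0.002107.

0.00211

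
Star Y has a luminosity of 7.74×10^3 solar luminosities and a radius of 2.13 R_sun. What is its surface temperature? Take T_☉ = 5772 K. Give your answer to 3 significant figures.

3.71×10^4 K

T/T_☉ = (L/L_☉)^(1/4) / (R/R_☉)^(1/2)
T = 5772 × (7.74×10^3)^(1/4) / √(2.13) = 5772 × 9.380 / 1.459 = 3.710×10^4 K.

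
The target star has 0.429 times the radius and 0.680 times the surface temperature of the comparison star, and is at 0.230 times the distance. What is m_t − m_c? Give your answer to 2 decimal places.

L_t/L_c = (0.429)²(0.680)⁴ = 0.03935.
F_t/F_c = (L_t/L_c)/(d_t/d_c)² = 0.03935/0.05290 = 0.7439.
m_t − m_c = −2.5 log₁₀(0.7439) = 0.32.

0.32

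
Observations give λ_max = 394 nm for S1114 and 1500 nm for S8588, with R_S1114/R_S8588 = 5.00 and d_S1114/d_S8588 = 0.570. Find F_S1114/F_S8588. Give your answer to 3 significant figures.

1.62×10^4

Wien's law: T_S1114/T_S8588 = λ_S8588/λ_S1114 = 1500/394 = 3.807.
L_S1114/L_S8588 = (R_S1114/R_S8588)²(T_S1114/T_S8588)⁴ = (5.00)²(3.807)⁴ = 5252.
F_S1114/F_S8588 = (L_S1114/L_S8588)/(d_S1114/d_S8588)² = 5252/(0.570)² = 1.616×10^4.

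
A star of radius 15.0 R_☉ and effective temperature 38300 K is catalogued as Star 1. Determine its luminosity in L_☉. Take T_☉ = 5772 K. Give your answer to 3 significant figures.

L/L_☉ = (R/R_☉)² (T/T_☉)⁴ = (15.0)² × (38300/5772)⁴
       = 225.0 × (6.635)⁴ = 225.0 × 1939 = 4.362×10^5.

4.36×10^5 L_☉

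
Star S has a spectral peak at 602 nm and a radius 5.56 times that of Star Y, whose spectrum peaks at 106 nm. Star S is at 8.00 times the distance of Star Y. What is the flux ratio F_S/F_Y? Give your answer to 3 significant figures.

Wien's law: T_S/T_Y = λ_Y/λ_S = 106/602 = 0.1761.
L_S/L_Y = (R_S/R_Y)²(T_S/T_Y)⁴ = (5.56)²(0.1761)⁴ = 0.02972.
F_S/F_Y = (L_S/L_Y)/(d_S/d_Y)² = 0.02972/(8.00)² = 4.643×10^-4.

4.64×10^-4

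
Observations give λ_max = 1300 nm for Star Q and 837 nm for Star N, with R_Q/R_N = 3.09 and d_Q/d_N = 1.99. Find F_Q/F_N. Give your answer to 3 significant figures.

0.414

Wien's law: T_Q/T_N = λ_N/λ_Q = 837/1300 = 0.6438.
L_Q/L_N = (R_Q/R_N)²(T_Q/T_N)⁴ = (3.09)²(0.6438)⁴ = 1.641.
F_Q/F_N = (L_Q/L_N)/(d_Q/d_N)² = 1.641/(1.99)² = 0.4143.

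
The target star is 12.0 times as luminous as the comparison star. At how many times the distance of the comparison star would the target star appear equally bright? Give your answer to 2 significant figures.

3.5

Equal flux requires L_t/d_t² = L_c/d_c², so d_t/d_c = √(L_t/L_c)
= √(12.0) = 3.464.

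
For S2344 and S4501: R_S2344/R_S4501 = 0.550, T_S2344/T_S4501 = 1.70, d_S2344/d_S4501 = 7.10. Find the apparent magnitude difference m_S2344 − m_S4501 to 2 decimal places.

3.25

L_S2344/L_S4501 = (0.550)²(1.70)⁴ = 2.527.
F_S2344/F_S4501 = (L_S2344/L_S4501)/(d_S2344/d_S4501)² = 2.527/50.41 = 0.05012.
m_S2344 − m_S4501 = −2.5 log₁₀(0.05012) = 3.25.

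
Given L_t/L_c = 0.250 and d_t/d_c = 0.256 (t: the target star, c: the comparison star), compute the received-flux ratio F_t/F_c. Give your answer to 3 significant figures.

3.81

F = L/(4πd²), so F_t/F_c = (L_t/L_c) / (d_t/d_c)²
= 0.250 / (0.256)² = 0.250 / 0.06554 = 3.815.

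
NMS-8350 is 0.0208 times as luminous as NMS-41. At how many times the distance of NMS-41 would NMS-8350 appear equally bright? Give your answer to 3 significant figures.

0.144

Equal flux requires L_NMS-8350/d_NMS-8350² = L_NMS-41/d_NMS-41², so d_NMS-8350/d_NMS-41 = √(L_NMS-8350/L_NMS-41)
= √(0.0208) = 0.1442.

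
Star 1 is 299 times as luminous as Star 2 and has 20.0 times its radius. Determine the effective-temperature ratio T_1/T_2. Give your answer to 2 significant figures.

0.93

L ∝ R²T⁴ gives T ∝ (L/R²)^(1/4), so
T_1/T_2 = (299 / 20.0²)^(1/4) = (0.7475)^(1/4) = 0.9298.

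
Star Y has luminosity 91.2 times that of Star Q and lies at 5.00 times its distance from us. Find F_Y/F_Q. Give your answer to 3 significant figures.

F = L/(4πd²), so F_Y/F_Q = (L_Y/L_Q) / (d_Y/d_Q)²
= 91.2 / (5.00)² = 91.2 / 25.00 = 3.648.

3.65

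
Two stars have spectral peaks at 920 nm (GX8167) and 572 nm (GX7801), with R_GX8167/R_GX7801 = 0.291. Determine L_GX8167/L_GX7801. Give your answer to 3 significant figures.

Wien's law gives T ∝ 1/λ_max, so T_GX8167/T_GX7801 = λ_GX7801/λ_GX8167 = 572/920 = 0.6217.
Then L ∝ R²T⁴ gives L_GX8167/L_GX7801 = (0.291)² × (0.6217)⁴ = 0.08468 × 0.1494 = 0.01265.

0.0127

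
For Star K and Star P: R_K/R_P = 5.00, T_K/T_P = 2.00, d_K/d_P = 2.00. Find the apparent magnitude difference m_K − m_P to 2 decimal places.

-5.00

L_K/L_P = (5.00)²(2.00)⁴ = 400.0.
F_K/F_P = (L_K/L_P)/(d_K/d_P)² = 400.0/4.000 = 100.0.
m_K − m_P = −2.5 log₁₀(100.0) = -5.00.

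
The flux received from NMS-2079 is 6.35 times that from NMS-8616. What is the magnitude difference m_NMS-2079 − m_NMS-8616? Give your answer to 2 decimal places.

-2.01

m_NMS-2079 − m_NMS-8616 = −2.5 log₁₀(F_NMS-2079/F_NMS-8616) = −2.5 log₁₀(6.35) = −2.5 × (0.803) = -2.007.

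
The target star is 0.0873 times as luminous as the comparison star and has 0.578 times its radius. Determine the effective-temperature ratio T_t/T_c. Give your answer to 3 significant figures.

0.715

L ∝ R²T⁴ gives T ∝ (L/R²)^(1/4), so
T_t/T_c = (0.0873 / 0.578²)^(1/4) = (0.2613)^(1/4) = 0.7150.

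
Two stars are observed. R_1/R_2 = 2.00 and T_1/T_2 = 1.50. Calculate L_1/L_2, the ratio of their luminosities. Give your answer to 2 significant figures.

20

From the Stefan–Boltzmann law, L ∝ R²T⁴, so
L_1/L_2 = (R_1/R_2)² (T_1/T_2)⁴ = (2.00)² × (1.50)⁴ = 4.000 × 5.062 = 20.25.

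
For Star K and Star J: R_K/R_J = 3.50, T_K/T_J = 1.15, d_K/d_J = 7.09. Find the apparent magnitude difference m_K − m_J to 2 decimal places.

0.93

L_K/L_J = (3.50)²(1.15)⁴ = 21.43.
F_K/F_J = (L_K/L_J)/(d_K/d_J)² = 21.43/50.27 = 0.4262.
m_K − m_J = −2.5 log₁₀(0.4262) = 0.93.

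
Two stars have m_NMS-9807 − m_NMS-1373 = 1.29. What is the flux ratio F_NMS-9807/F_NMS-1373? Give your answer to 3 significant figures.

F_NMS-9807/F_NMS-1373 = 10^(−(m_NMS-9807 − m_NMS-1373)/2.5) = 10^(-1.29/2.5) = 10^-0.516 = 0.3048.

0.305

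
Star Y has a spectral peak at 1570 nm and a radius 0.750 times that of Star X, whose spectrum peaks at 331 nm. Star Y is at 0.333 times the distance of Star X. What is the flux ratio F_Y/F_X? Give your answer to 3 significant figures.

0.0100

Wien's law: T_Y/T_X = λ_X/λ_Y = 331/1570 = 0.2108.
L_Y/L_X = (R_Y/R_X)²(T_Y/T_X)⁴ = (0.750)²(0.2108)⁴ = 0.001111.
F_Y/F_X = (L_Y/L_X)/(d_Y/d_X)² = 0.001111/(0.333)² = 0.01002.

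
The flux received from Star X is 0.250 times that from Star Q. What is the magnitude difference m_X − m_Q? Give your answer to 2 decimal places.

1.51

m_X − m_Q = −2.5 log₁₀(F_X/F_Q) = −2.5 log₁₀(0.250) = −2.5 × (-0.602) = 1.505.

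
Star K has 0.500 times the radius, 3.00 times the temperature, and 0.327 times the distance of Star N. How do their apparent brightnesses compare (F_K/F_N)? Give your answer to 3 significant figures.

189

L_K/L_N = (R_K/R_N)²(T_K/T_N)⁴ = (0.500)² × (3.00)⁴ = 20.25.
F_K/F_N = (L_K/L_N)/(d_K/d_N)² = 20.25 / (0.327)² = 189.4.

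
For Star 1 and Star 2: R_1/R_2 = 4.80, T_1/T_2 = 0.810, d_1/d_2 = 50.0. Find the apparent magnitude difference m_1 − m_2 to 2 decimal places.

6.00

L_1/L_2 = (4.80)²(0.810)⁴ = 9.918.
F_1/F_2 = (L_1/L_2)/(d_1/d_2)² = 9.918/2500 = 0.003967.
m_1 − m_2 = −2.5 log₁₀(0.003967) = 6.00.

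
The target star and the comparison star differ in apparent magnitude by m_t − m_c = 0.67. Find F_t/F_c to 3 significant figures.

0.540

F_t/F_c = 10^(−(m_t − m_c)/2.5) = 10^(-0.67/2.5) = 10^-0.268 = 0.5395.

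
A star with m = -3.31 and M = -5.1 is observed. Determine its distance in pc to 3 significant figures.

22.8 pc

m − M = 5 log₁₀(d/10 pc)
-3.31 − (-5.1) = 1.79 = 5 log₁₀(d/10)
d = 10 × 10^(1.79/5) = 10 × 10^0.358 = 22.80 pc.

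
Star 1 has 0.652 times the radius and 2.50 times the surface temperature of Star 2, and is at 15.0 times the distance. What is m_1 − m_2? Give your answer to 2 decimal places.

2.83

L_1/L_2 = (0.652)²(2.50)⁴ = 16.61.
F_1/F_2 = (L_1/L_2)/(d_1/d_2)² = 16.61/225.0 = 0.07380.
m_1 − m_2 = −2.5 log₁₀(0.07380) = 2.83.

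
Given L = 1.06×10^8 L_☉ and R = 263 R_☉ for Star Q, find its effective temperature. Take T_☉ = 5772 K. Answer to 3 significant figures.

3.61×10^4 K

T/T_☉ = (L/L_☉)^(1/4) / (R/R_☉)^(1/2)
T = 5772 × (1.06×10^8)^(1/4) / √(263) = 5772 × 101.5 / 16.22 = 3.611×10^4 K.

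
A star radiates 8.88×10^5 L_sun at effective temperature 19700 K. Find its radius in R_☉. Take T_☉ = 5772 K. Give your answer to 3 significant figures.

R/R_☉ = √(L/L_☉) / (T/T_☉)² = √(8.88×10^5) / (3.413)²
       = 942.3 / 11.65 = 80.90.

80.9 R_☉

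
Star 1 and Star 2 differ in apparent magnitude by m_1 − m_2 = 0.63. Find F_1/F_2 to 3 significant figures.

F_1/F_2 = 10^(−(m_1 − m_2)/2.5) = 10^(-0.63/2.5) = 10^-0.252 = 0.5598.

0.560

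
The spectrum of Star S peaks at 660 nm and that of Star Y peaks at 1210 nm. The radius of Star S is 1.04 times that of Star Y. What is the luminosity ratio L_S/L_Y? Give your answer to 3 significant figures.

12.2

Wien's law gives T ∝ 1/λ_max, so T_S/T_Y = λ_Y/λ_S = 1210/660 = 1.833.
Then L ∝ R²T⁴ gives L_S/L_Y = (1.04)² × (1.833)⁴ = 1.082 × 11.30 = 12.22.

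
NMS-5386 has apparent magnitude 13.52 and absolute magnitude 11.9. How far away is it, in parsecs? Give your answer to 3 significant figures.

m − M = 5 log₁₀(d/10 pc)
13.52 − (11.9) = 1.62 = 5 log₁₀(d/10)
d = 10 × 10^(1.62/5) = 10 × 10^0.324 = 21.09 pc.

21.1 pc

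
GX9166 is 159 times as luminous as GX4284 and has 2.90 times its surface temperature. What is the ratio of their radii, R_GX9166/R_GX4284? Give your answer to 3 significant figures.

1.50

L ∝ R²T⁴ gives R ∝ √L / T², so
R_GX9166/R_GX4284 = √(159) / (2.90)² = 12.61 / 8.410 = 1.499.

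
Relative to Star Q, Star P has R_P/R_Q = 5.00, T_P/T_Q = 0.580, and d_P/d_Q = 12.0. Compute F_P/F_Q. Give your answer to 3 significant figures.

0.0196

L_P/L_Q = (R_P/R_Q)²(T_P/T_Q)⁴ = (5.00)² × (0.580)⁴ = 2.829.
F_P/F_Q = (L_P/L_Q)/(d_P/d_Q)² = 2.829 / (12.0)² = 0.01965.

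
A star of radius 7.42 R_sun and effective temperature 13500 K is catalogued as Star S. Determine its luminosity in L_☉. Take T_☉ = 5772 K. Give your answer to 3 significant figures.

L/L_☉ = (R/R_☉)² (T/T_☉)⁴ = (7.42)² × (13500/5772)⁴
       = 55.06 × (2.339)⁴ = 55.06 × 29.92 = 1648.

1.65×10^3 L_☉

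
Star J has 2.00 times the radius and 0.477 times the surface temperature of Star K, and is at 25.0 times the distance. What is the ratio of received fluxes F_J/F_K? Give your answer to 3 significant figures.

3.31×10^-4

L_J/L_K = (R_J/R_K)²(T_J/T_K)⁴ = (2.00)² × (0.477)⁴ = 0.2071.
F_J/F_K = (L_J/L_K)/(d_J/d_K)² = 0.2071 / (25.0)² = 3.313×10^-4.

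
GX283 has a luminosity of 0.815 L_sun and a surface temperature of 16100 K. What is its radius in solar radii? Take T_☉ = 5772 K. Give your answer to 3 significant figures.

0.116 solar radii

R/R_☉ = √(L/L_☉) / (T/T_☉)² = √(0.815) / (2.789)²
       = 0.9028 / 7.780 = 0.1160.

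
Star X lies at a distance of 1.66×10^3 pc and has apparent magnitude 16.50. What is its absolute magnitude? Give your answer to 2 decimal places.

M = m − 5 log₁₀(d/10 pc) = 16.50 − 5 log₁₀(1.66×10^3/10)
  = 16.50 − 5 × 2.220 = 16.50 − 11.10 = 5.40.

5.40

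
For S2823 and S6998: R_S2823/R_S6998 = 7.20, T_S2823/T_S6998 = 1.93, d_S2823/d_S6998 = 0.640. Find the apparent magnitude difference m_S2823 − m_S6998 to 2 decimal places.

L_S2823/L_S6998 = (7.20)²(1.93)⁴ = 719.3.
F_S2823/F_S6998 = (L_S2823/L_S6998)/(d_S2823/d_S6998)² = 719.3/0.4096 = 1756.
m_S2823 − m_S6998 = −2.5 log₁₀(1756) = -8.11.

-8.11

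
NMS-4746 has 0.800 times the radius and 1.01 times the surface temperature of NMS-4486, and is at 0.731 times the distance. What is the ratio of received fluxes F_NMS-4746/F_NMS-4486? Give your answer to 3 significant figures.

L_NMS-4746/L_NMS-4486 = (R_NMS-4746/R_NMS-4486)²(T_NMS-4746/T_NMS-4486)⁴ = (0.800)² × (1.01)⁴ = 0.6660.
F_NMS-4746/F_NMS-4486 = (L_NMS-4746/L_NMS-4486)/(d_NMS-4746/d_NMS-4486)² = 0.6660 / (0.731)² = 1.246.

1.25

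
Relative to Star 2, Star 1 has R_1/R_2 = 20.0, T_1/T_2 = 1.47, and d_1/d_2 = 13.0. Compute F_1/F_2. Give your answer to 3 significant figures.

11.1

L_1/L_2 = (R_1/R_2)²(T_1/T_2)⁴ = (20.0)² × (1.47)⁴ = 1868.
F_1/F_2 = (L_1/L_2)/(d_1/d_2)² = 1868 / (13.0)² = 11.05.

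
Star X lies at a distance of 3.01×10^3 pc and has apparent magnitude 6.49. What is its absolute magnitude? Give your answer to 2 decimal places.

M = m − 5 log₁₀(d/10 pc) = 6.49 − 5 log₁₀(3.01×10^3/10)
  = 6.49 − 5 × 2.479 = 6.49 − 12.39 = -5.90.

-5.90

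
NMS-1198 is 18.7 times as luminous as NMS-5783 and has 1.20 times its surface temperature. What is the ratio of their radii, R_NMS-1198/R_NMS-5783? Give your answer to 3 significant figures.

L ∝ R²T⁴ gives R ∝ √L / T², so
R_NMS-1198/R_NMS-5783 = √(18.7) / (1.20)² = 4.324 / 1.440 = 3.003.

3.00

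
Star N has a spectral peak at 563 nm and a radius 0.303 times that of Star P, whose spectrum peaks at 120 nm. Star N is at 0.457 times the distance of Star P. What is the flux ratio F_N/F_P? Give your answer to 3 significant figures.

9.07×10^-4

Wien's law: T_N/T_P = λ_P/λ_N = 120/563 = 0.2131.
L_N/L_P = (R_N/R_P)²(T_N/T_P)⁴ = (0.303)²(0.2131)⁴ = 1.895×10^-4.
F_N/F_P = (L_N/L_P)/(d_N/d_P)² = 1.895×10^-4/(0.457)² = 9.073×10^-4.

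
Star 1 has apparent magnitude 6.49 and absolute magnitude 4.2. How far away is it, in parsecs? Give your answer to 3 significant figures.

m − M = 5 log₁₀(d/10 pc)
6.49 − (4.2) = 2.29 = 5 log₁₀(d/10)
d = 10 × 10^(2.29/5) = 10 × 10^0.458 = 28.71 pc.

28.7 pc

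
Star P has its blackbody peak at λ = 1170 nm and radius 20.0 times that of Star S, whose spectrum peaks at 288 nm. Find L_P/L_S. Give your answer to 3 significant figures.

1.47

Wien's law gives T ∝ 1/λ_max, so T_P/T_S = λ_S/λ_P = 288/1170 = 0.2462.
Then L ∝ R²T⁴ gives L_P/L_S = (20.0)² × (0.2462)⁴ = 400.0 × 0.003671 = 1.469.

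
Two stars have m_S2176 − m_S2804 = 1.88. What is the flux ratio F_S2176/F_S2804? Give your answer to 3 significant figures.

0.177

F_S2176/F_S2804 = 10^(−(m_S2176 − m_S2804)/2.5) = 10^(-1.88/2.5) = 10^-0.752 = 0.1770.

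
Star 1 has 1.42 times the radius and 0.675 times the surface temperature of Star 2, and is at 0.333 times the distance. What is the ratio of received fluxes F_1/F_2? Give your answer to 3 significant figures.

L_1/L_2 = (R_1/R_2)²(T_1/T_2)⁴ = (1.42)² × (0.675)⁴ = 0.4186.
F_1/F_2 = (L_1/L_2)/(d_1/d_2)² = 0.4186 / (0.333)² = 3.775.

3.77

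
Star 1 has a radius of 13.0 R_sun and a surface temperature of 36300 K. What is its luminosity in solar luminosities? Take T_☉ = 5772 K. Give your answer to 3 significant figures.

2.64×10^5 solar luminosities

L/L_☉ = (R/R_☉)² (T/T_☉)⁴ = (13.0)² × (36300/5772)⁴
       = 169.0 × (6.289)⁴ = 169.0 × 1564 = 2.644×10^5.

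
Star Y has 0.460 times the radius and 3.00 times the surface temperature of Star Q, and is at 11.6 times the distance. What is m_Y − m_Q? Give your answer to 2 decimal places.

2.24

L_Y/L_Q = (0.460)²(3.00)⁴ = 17.14.
F_Y/F_Q = (L_Y/L_Q)/(d_Y/d_Q)² = 17.14/134.6 = 0.1274.
m_Y − m_Q = −2.5 log₁₀(0.1274) = 2.24.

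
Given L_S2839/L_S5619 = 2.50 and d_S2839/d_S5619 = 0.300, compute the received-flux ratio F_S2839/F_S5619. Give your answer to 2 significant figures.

28

F = L/(4πd²), so F_S2839/F_S5619 = (L_S2839/L_S5619) / (d_S2839/d_S5619)²
= 2.50 / (0.300)² = 2.50 / 0.09000 = 27.78.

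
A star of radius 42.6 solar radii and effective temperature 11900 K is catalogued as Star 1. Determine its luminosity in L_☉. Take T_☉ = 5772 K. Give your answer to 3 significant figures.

3.28×10^4 L_☉

L/L_☉ = (R/R_☉)² (T/T_☉)⁴ = (42.6)² × (11900/5772)⁴
       = 1815 × (2.062)⁴ = 1815 × 18.07 = 3.279×10^4.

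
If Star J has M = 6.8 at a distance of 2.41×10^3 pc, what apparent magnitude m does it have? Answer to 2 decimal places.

m = M + 5 log₁₀(d/10 pc) = 6.8 + 5 log₁₀(2.41×10^3/10)
  = 6.8 + 5 × 2.382 = 6.8 + 11.91 = 18.71.

18.71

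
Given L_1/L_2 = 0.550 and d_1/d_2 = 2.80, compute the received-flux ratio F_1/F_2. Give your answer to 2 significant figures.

F = L/(4πd²), so F_1/F_2 = (L_1/L_2) / (d_1/d_2)²
= 0.550 / (2.80)² = 0.550 / 7.840 = 0.07015.

0.070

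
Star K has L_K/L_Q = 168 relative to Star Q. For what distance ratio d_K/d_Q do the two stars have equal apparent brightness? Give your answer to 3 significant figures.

Equal flux requires L_K/d_K² = L_Q/d_Q², so d_K/d_Q = √(L_K/L_Q)
= √(168) = 12.96.

13.0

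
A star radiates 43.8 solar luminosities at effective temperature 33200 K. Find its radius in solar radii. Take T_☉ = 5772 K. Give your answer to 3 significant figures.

0.200 solar radii

R/R_☉ = √(L/L_☉) / (T/T_☉)² = √(43.8) / (5.752)²
       = 6.618 / 33.08 = 0.2000.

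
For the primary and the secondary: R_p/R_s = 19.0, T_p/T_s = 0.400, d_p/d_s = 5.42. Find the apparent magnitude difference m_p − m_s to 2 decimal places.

L_p/L_s = (19.0)²(0.400)⁴ = 9.242.
F_p/F_s = (L_p/L_s)/(d_p/d_s)² = 9.242/29.38 = 0.3146.
m_p − m_s = −2.5 log₁₀(0.3146) = 1.26.

1.26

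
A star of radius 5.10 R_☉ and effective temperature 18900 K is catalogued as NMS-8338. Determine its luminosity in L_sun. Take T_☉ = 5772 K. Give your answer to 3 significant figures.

2.99×10^3 L_sun

L/L_☉ = (R/R_☉)² (T/T_☉)⁴ = (5.10)² × (18900/5772)⁴
       = 26.01 × (3.274)⁴ = 26.01 × 115.0 = 2990.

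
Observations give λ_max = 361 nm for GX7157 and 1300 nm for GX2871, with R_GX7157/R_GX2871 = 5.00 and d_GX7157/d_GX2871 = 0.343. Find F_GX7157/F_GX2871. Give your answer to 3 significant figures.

Wien's law: T_GX7157/T_GX2871 = λ_GX2871/λ_GX7157 = 1300/361 = 3.601.
L_GX7157/L_GX2871 = (R_GX7157/R_GX2871)²(T_GX7157/T_GX2871)⁴ = (5.00)²(3.601)⁴ = 4204.
F_GX7157/F_GX2871 = (L_GX7157/L_GX2871)/(d_GX7157/d_GX2871)² = 4204/(0.343)² = 3.574×10^4.

3.57×10^4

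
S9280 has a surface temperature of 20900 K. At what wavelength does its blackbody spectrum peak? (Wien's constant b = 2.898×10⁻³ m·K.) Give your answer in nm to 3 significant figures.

λ_max = b/T = 2.898×10⁻³ / 20900 = 1.39×10^-7 m = 138.7 nm.

139 nm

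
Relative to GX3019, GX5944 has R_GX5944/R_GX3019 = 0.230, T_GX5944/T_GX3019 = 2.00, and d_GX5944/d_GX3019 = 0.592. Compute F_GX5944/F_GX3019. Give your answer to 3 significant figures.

2.42

L_GX5944/L_GX3019 = (R_GX5944/R_GX3019)²(T_GX5944/T_GX3019)⁴ = (0.230)² × (2.00)⁴ = 0.8464.
F_GX5944/F_GX3019 = (L_GX5944/L_GX3019)/(d_GX5944/d_GX3019)² = 0.8464 / (0.592)² = 2.415.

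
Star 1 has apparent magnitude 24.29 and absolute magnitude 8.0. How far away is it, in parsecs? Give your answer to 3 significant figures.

1.81×10^4 pc

m − M = 5 log₁₀(d/10 pc)
24.29 − (8.0) = 16.29 = 5 log₁₀(d/10)
d = 10 × 10^(16.29/5) = 10 × 10^3.258 = 1.811×10^4 pc.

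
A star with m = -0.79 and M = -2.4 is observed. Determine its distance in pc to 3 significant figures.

21.0 pc

m − M = 5 log₁₀(d/10 pc)
-0.79 − (-2.4) = 1.61 = 5 log₁₀(d/10)
d = 10 × 10^(1.61/5) = 10 × 10^0.322 = 20.99 pc.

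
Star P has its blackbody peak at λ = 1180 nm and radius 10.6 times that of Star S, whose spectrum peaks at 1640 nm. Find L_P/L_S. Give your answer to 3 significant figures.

Wien's law gives T ∝ 1/λ_max, so T_P/T_S = λ_S/λ_P = 1640/1180 = 1.390.
Then L ∝ R²T⁴ gives L_P/L_S = (10.6)² × (1.390)⁴ = 112.4 × 3.731 = 419.2.

419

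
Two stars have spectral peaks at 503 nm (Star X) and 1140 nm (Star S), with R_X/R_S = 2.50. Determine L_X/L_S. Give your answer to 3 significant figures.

Wien's law gives T ∝ 1/λ_max, so T_X/T_S = λ_S/λ_X = 1140/503 = 2.266.
Then L ∝ R²T⁴ gives L_X/L_S = (2.50)² × (2.266)⁴ = 6.250 × 26.38 = 164.9.

165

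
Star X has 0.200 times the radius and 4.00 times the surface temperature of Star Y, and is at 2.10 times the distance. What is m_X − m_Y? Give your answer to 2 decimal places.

-0.91

L_X/L_Y = (0.200)²(4.00)⁴ = 10.24.
F_X/F_Y = (L_X/L_Y)/(d_X/d_Y)² = 10.24/4.410 = 2.322.
m_X − m_Y = −2.5 log₁₀(2.322) = -0.91.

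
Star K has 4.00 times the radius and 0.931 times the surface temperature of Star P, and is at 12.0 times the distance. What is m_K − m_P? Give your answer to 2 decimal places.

L_K/L_P = (4.00)²(0.931)⁴ = 12.02.
F_K/F_P = (L_K/L_P)/(d_K/d_P)² = 12.02/144.0 = 0.08347.
m_K − m_P = −2.5 log₁₀(0.08347) = 2.70.

2.70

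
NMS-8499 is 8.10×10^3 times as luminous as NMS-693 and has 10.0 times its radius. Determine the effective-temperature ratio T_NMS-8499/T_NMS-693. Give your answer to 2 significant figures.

L ∝ R²T⁴ gives T ∝ (L/R²)^(1/4), so
T_NMS-8499/T_NMS-693 = (8.10×10^3 / 10.0²)^(1/4) = (81.00)^(1/4) = 3.000.

3.0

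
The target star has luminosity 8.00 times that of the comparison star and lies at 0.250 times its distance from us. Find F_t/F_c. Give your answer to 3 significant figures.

128

F = L/(4πd²), so F_t/F_c = (L_t/L_c) / (d_t/d_c)²
= 8.00 / (0.250)² = 8.00 / 0.06250 = 128.0.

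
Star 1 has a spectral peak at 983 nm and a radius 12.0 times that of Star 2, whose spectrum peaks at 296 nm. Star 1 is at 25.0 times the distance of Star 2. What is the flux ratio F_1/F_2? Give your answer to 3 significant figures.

Wien's law: T_1/T_2 = λ_2/λ_1 = 296/983 = 0.3011.
L_1/L_2 = (R_1/R_2)²(T_1/T_2)⁴ = (12.0)²(0.3011)⁴ = 1.184.
F_1/F_2 = (L_1/L_2)/(d_1/d_2)² = 1.184/(25.0)² = 0.001894.

0.00189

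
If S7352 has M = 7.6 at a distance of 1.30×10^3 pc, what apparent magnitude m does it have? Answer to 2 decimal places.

18.17

m = M + 5 log₁₀(d/10 pc) = 7.6 + 5 log₁₀(1.30×10^3/10)
  = 7.6 + 5 × 2.114 = 7.6 + 10.57 = 18.17.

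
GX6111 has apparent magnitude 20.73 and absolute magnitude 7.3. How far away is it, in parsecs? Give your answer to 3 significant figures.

m − M = 5 log₁₀(d/10 pc)
20.73 − (7.3) = 13.43 = 5 log₁₀(d/10)
d = 10 × 10^(13.43/5) = 10 × 10^2.686 = 4853 pc.

4.85×10^3 pc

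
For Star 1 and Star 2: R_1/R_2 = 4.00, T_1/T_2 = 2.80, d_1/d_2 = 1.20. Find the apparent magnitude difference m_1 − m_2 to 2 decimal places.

-7.09

L_1/L_2 = (4.00)²(2.80)⁴ = 983.4.
F_1/F_2 = (L_1/L_2)/(d_1/d_2)² = 983.4/1.440 = 683.0.
m_1 − m_2 = −2.5 log₁₀(683.0) = -7.09.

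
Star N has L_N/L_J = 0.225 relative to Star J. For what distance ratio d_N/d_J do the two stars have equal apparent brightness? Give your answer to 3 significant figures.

Equal flux requires L_N/d_N² = L_J/d_J², so d_N/d_J = √(L_N/L_J)
= √(0.225) = 0.4743.

0.474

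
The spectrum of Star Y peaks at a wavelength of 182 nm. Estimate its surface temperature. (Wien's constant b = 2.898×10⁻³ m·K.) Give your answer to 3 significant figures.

1.59×10^4 K

T = b/λ_max = 2.898×10⁻³ / (182×10⁻⁹) = 1.592×10^4 K.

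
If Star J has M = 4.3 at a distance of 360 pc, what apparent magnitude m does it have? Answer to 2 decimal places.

m = M + 5 log₁₀(d/10 pc) = 4.3 + 5 log₁₀(360/10)
  = 4.3 + 5 × 1.556 = 4.3 + 7.78 = 12.08.

12.08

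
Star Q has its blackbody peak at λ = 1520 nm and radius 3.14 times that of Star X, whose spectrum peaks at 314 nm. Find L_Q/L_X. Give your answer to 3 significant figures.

Wien's law gives T ∝ 1/λ_max, so T_Q/T_X = λ_X/λ_Q = 314/1520 = 0.2066.
Then L ∝ R²T⁴ gives L_Q/L_X = (3.14)² × (0.2066)⁴ = 9.860 × 0.001821 = 0.01796.

0.0180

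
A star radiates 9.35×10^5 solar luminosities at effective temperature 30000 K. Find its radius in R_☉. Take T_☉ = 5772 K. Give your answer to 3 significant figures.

R/R_☉ = √(L/L_☉) / (T/T_☉)² = √(9.35×10^5) / (5.198)²
       = 967.0 / 27.01 = 35.79.

35.8 R_☉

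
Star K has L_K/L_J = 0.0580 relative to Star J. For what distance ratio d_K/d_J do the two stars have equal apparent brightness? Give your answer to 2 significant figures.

0.24

Equal flux requires L_K/d_K² = L_J/d_J², so d_K/d_J = √(L_K/L_J)
= √(0.0580) = 0.2408.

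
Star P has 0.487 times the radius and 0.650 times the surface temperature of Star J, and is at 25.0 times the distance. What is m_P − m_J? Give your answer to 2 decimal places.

L_P/L_J = (0.487)²(0.650)⁴ = 0.04234.
F_P/F_J = (L_P/L_J)/(d_P/d_J)² = 0.04234/625.0 = 6.774×10^-5.
m_P − m_J = −2.5 log₁₀(6.774×10^-5) = 10.42.

10.42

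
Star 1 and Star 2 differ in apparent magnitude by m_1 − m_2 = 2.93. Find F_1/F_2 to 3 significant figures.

F_1/F_2 = 10^(−(m_1 − m_2)/2.5) = 10^(-2.93/2.5) = 10^-1.172 = 0.06730.

0.0673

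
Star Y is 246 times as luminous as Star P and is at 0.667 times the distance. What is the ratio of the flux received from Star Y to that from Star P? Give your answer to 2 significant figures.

5.5×10^2

F = L/(4πd²), so F_Y/F_P = (L_Y/L_P) / (d_Y/d_P)²
= 246 / (0.667)² = 246 / 0.4449 = 552.9.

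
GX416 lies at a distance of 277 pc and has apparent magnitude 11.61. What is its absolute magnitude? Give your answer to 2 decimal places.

4.40

M = m − 5 log₁₀(d/10 pc) = 11.61 − 5 log₁₀(277/10)
  = 11.61 − 5 × 1.442 = 11.61 − 7.21 = 4.40.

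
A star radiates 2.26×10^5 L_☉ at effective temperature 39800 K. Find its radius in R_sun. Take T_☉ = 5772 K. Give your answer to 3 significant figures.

10.0 R_sun

R/R_☉ = √(L/L_☉) / (T/T_☉)² = √(2.26×10^5) / (6.895)²
       = 475.4 / 47.55 = 9.999.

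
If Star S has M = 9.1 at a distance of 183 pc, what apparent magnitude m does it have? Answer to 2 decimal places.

m = M + 5 log₁₀(d/10 pc) = 9.1 + 5 log₁₀(183/10)
  = 9.1 + 5 × 1.262 = 9.1 + 6.31 = 15.41.

15.41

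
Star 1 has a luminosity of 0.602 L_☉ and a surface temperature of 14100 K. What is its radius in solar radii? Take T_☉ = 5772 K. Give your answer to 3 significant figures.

R/R_☉ = √(L/L_☉) / (T/T_☉)² = √(0.602) / (2.443)²
       = 0.7759 / 5.967 = 0.1300.

0.130 solar radii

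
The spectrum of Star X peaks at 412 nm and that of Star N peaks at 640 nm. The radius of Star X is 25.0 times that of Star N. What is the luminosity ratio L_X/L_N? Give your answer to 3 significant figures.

Wien's law gives T ∝ 1/λ_max, so T_X/T_N = λ_N/λ_X = 640/412 = 1.553.
Then L ∝ R²T⁴ gives L_X/L_N = (25.0)² × (1.553)⁴ = 625.0 × 5.823 = 3639.

3.64×10^3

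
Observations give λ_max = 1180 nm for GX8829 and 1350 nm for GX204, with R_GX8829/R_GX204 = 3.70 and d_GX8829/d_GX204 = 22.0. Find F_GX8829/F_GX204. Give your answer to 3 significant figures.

0.0485

Wien's law: T_GX8829/T_GX204 = λ_GX204/λ_GX8829 = 1350/1180 = 1.144.
L_GX8829/L_GX204 = (R_GX8829/R_GX204)²(T_GX8829/T_GX204)⁴ = (3.70)²(1.144)⁴ = 23.45.
F_GX8829/F_GX204 = (L_GX8829/L_GX204)/(d_GX8829/d_GX204)² = 23.45/(22.0)² = 0.04846.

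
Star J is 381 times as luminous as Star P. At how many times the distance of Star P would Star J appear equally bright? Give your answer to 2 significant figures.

Equal flux requires L_J/d_J² = L_P/d_P², so d_J/d_P = √(L_J/L_P)
= √(381) = 19.52.

20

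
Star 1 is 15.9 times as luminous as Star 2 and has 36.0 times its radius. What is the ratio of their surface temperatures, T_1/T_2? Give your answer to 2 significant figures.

0.33

L ∝ R²T⁴ gives T ∝ (L/R²)^(1/4), so
T_1/T_2 = (15.9 / 36.0²)^(1/4) = (0.01227)^(1/4) = 0.3328.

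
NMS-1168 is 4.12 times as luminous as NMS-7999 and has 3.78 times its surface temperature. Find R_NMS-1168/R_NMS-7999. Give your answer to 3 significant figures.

0.142

L ∝ R²T⁴ gives R ∝ √L / T², so
R_NMS-1168/R_NMS-7999 = √(4.12) / (3.78)² = 2.030 / 14.29 = 0.1421.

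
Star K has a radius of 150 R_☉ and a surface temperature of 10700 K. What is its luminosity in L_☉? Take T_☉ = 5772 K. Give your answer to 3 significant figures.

L/L_☉ = (R/R_☉)² (T/T_☉)⁴ = (150)² × (10700/5772)⁴
       = 2.250×10^4 × (1.854)⁴ = 2.250×10^4 × 11.81 = 2.657×10^5.

2.66×10^5 L_☉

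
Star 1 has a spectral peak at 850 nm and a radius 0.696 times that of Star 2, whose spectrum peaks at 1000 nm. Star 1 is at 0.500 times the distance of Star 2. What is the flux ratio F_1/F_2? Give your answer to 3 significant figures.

Wien's law: T_1/T_2 = λ_2/λ_1 = 1000/850 = 1.176.
L_1/L_2 = (R_1/R_2)²(T_1/T_2)⁴ = (0.696)²(1.176)⁴ = 0.9280.
F_1/F_2 = (L_1/L_2)/(d_1/d_2)² = 0.9280/(0.500)² = 3.712.

3.71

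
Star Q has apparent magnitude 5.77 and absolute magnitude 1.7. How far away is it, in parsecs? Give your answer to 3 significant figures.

m − M = 5 log₁₀(d/10 pc)
5.77 − (1.7) = 4.07 = 5 log₁₀(d/10)
d = 10 × 10^(4.07/5) = 10 × 10^0.814 = 65.16 pc.

65.2 pc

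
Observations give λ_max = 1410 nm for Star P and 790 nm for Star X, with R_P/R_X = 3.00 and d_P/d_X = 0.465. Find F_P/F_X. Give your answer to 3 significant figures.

4.10

Wien's law: T_P/T_X = λ_X/λ_P = 790/1410 = 0.5603.
L_P/L_X = (R_P/R_X)²(T_P/T_X)⁴ = (3.00)²(0.5603)⁴ = 0.8869.
F_P/F_X = (L_P/L_X)/(d_P/d_X)² = 0.8869/(0.465)² = 4.102.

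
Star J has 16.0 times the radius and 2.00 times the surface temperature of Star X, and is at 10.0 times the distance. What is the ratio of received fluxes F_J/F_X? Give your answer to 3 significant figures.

L_J/L_X = (R_J/R_X)²(T_J/T_X)⁴ = (16.0)² × (2.00)⁴ = 4096.
F_J/F_X = (L_J/L_X)/(d_J/d_X)² = 4096 / (10.0)² = 40.96.

41.0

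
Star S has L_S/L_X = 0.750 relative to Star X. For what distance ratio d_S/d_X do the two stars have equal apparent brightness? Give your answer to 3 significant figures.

Equal flux requires L_S/d_S² = L_X/d_X², so d_S/d_X = √(L_S/L_X)
= √(0.750) = 0.8660.

0.866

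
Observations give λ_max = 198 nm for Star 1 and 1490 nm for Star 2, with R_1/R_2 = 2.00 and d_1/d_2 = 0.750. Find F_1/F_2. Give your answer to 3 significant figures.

Wien's law: T_1/T_2 = λ_2/λ_1 = 1490/198 = 7.525.
L_1/L_2 = (R_1/R_2)²(T_1/T_2)⁴ = (2.00)²(7.525)⁴ = 1.283×10^4.
F_1/F_2 = (L_1/L_2)/(d_1/d_2)² = 1.283×10^4/(0.750)² = 2.280×10^4.

2.28×10^4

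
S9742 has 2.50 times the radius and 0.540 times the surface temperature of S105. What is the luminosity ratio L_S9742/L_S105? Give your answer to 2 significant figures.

From the Stefan–Boltzmann law, L ∝ R²T⁴, so
L_S9742/L_S105 = (R_S9742/R_S105)² (T_S9742/T_S105)⁴ = (2.50)² × (0.540)⁴ = 6.250 × 0.08503 = 0.5314.

0.53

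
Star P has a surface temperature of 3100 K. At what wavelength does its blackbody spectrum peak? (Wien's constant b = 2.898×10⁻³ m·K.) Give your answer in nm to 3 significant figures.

935 nm

λ_max = b/T = 2.898×10⁻³ / 3100 = 9.35×10^-7 m = 934.8 nm.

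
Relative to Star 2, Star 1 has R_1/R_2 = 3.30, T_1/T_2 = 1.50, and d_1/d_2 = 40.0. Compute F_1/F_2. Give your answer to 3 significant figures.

L_1/L_2 = (R_1/R_2)²(T_1/T_2)⁴ = (3.30)² × (1.50)⁴ = 55.13.
F_1/F_2 = (L_1/L_2)/(d_1/d_2)² = 55.13 / (40.0)² = 0.03446.

0.0345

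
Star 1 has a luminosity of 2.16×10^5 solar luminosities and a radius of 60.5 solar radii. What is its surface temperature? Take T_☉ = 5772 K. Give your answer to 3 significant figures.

T/T_☉ = (L/L_☉)^(1/4) / (R/R_☉)^(1/2)
T = 5772 × (2.16×10^5)^(1/4) / √(60.5) = 5772 × 21.56 / 7.778 = 1.600×10^4 K.

1.60×10^4 K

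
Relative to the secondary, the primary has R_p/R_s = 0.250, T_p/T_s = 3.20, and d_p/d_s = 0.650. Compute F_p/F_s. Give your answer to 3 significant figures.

15.5

L_p/L_s = (R_p/R_s)²(T_p/T_s)⁴ = (0.250)² × (3.20)⁴ = 6.554.
F_p/F_s = (L_p/L_s)/(d_p/d_s)² = 6.554 / (0.650)² = 15.51.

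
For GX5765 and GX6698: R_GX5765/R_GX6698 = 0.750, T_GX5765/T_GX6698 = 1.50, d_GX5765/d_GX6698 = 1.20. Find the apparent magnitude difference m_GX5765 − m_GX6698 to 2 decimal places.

L_GX5765/L_GX6698 = (0.750)²(1.50)⁴ = 2.848.
F_GX5765/F_GX6698 = (L_GX5765/L_GX6698)/(d_GX5765/d_GX6698)² = 2.848/1.440 = 1.978.
m_GX5765 − m_GX6698 = −2.5 log₁₀(1.978) = -0.74.

-0.74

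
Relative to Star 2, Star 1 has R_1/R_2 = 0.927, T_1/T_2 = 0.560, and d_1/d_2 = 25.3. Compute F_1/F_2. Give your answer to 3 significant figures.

L_1/L_2 = (R_1/R_2)²(T_1/T_2)⁴ = (0.927)² × (0.560)⁴ = 0.08451.
F_1/F_2 = (L_1/L_2)/(d_1/d_2)² = 0.08451 / (25.3)² = 1.320×10^-4.

1.32×10^-4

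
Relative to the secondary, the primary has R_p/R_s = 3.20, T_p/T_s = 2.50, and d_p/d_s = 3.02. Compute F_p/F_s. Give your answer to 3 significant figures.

43.9

L_p/L_s = (R_p/R_s)²(T_p/T_s)⁴ = (3.20)² × (2.50)⁴ = 400.0.
F_p/F_s = (L_p/L_s)/(d_p/d_s)² = 400.0 / (3.02)² = 43.86.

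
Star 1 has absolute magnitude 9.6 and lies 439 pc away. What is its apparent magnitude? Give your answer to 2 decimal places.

17.81

m = M + 5 log₁₀(d/10 pc) = 9.6 + 5 log₁₀(439/10)
  = 9.6 + 5 × 1.642 = 9.6 + 8.21 = 17.81.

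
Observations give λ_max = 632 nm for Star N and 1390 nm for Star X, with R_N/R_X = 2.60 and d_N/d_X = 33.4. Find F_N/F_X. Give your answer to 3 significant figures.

0.142

Wien's law: T_N/T_X = λ_X/λ_N = 1390/632 = 2.199.
L_N/L_X = (R_N/R_X)²(T_N/T_X)⁴ = (2.60)²(2.199)⁴ = 158.2.
F_N/F_X = (L_N/L_X)/(d_N/d_X)² = 158.2/(33.4)² = 0.1418.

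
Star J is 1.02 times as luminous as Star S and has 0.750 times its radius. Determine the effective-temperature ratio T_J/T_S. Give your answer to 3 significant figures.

L ∝ R²T⁴ gives T ∝ (L/R²)^(1/4), so
T_J/T_S = (1.02 / 0.750²)^(1/4) = (1.813)^(1/4) = 1.160.

1.16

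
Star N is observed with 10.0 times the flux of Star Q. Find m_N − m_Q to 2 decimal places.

m_N − m_Q = −2.5 log₁₀(F_N/F_Q) = −2.5 log₁₀(10.0) = −2.5 × (1.000) = -2.500.

-2.50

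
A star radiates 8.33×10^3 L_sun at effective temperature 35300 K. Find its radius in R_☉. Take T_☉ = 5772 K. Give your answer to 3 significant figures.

2.44 R_☉

R/R_☉ = √(L/L_☉) / (T/T_☉)² = √(8.33×10^3) / (6.116)²
       = 91.27 / 37.40 = 2.440.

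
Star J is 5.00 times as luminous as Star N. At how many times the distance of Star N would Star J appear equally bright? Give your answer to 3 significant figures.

2.24

Equal flux requires L_J/d_J² = L_N/d_N², so d_J/d_N = √(L_J/L_N)
= √(5.00) = 2.236.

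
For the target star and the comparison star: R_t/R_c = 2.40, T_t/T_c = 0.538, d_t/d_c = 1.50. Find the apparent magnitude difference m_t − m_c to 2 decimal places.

L_t/L_c = (2.40)²(0.538)⁴ = 0.4826.
F_t/F_c = (L_t/L_c)/(d_t/d_c)² = 0.4826/2.250 = 0.2145.
m_t − m_c = −2.5 log₁₀(0.2145) = 1.67.

1.67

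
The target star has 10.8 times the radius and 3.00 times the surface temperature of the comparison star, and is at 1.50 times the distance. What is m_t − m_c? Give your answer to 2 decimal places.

-9.06

L_t/L_c = (10.8)²(3.00)⁴ = 9448.
F_t/F_c = (L_t/L_c)/(d_t/d_c)² = 9448/2.250 = 4199.
m_t − m_c = −2.5 log₁₀(4199) = -9.06.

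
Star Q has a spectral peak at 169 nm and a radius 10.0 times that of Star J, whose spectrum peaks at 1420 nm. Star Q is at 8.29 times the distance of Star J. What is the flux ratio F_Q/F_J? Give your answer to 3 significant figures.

Wien's law: T_Q/T_J = λ_J/λ_Q = 1420/169 = 8.402.
L_Q/L_J = (R_Q/R_J)²(T_Q/T_J)⁴ = (10.0)²(8.402)⁴ = 4.984×10^5.
F_Q/F_J = (L_Q/L_J)/(d_Q/d_J)² = 4.984×10^5/(8.29)² = 7253.

7.25×10^3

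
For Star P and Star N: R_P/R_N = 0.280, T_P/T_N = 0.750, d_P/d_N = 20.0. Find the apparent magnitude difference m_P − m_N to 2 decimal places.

10.52

L_P/L_N = (0.280)²(0.750)⁴ = 0.02481.
F_P/F_N = (L_P/L_N)/(d_P/d_N)² = 0.02481/400.0 = 6.202×10^-5.
m_P − m_N = −2.5 log₁₀(6.202×10^-5) = 10.52.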